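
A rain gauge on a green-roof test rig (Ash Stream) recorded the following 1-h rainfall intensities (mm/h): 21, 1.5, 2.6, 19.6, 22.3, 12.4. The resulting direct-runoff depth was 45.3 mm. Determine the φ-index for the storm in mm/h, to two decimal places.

φ ≈ 7.50 mm/h

Only the 4 blocks with intensity above φ contribute runoff: 21, 19.6, 22.3, 12.4 mm/h.
Σ(I−φ)·Δt = d  ⇒  (21+19.6+22.3+12.4 − 4φ)·1 = 45.3
φ = (75.30 − 45.3/1) / 4 = 7.50 mm/h.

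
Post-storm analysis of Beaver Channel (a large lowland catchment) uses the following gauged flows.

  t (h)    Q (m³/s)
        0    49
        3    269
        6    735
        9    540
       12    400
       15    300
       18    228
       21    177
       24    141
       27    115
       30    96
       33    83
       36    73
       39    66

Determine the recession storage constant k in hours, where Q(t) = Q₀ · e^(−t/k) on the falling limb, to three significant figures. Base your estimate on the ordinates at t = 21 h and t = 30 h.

k ≈ 14.7 h

On the falling limb, Q drops from 177 to 96 m³/s between t = 21 h and t = 30 h (Δt = 9 h).
k = −Δt / ln(Q₂/Q₁) = −9 / ln(96/177) = 14.7 h.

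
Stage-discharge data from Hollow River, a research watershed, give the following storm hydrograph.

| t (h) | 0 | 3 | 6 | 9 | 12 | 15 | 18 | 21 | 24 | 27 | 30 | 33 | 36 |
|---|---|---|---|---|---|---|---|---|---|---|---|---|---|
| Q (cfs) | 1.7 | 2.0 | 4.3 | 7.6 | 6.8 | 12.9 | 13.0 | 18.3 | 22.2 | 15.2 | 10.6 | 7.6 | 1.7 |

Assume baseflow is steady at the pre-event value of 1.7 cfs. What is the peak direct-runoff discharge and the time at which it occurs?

Subtracting baseflow gives direct-runoff ordinates: 0.0, 0.3, 2.6, 5.9, 5.1, 11.2, 11.3, 16.6, 20.5, 13.5, 8.9, 5.9, 0.0 cfs.
The maximum is 20.5 cfs, occurring at the reading for t = 24 h.

Q_p = 20.5 cfs at t = 24 h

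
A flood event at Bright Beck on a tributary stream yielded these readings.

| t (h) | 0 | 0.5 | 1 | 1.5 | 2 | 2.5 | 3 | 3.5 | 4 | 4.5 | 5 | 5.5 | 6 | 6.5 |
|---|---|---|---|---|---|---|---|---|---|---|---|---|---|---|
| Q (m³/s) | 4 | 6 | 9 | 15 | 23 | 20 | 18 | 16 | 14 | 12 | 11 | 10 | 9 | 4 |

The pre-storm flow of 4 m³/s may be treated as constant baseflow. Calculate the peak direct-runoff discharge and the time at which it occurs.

Q_p = 19.0 m³/s at t = 2 h

Subtracting baseflow gives direct-runoff ordinates: 0.0, 2.0, 5.0, 11.0, 19.0, 16.0, 14.0, 12.0, 10.0, 8.0, 7.0, 6.0, 5.0, 0.0 m³/s.
The maximum is 19.0 m³/s, occurring at the reading for t = 2 h.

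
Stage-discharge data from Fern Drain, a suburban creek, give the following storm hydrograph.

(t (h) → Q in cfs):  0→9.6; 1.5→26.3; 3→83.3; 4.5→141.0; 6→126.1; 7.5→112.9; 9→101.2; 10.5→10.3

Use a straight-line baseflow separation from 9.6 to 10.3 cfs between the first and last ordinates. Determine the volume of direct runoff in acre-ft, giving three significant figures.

V ≈ 65.8 acre-ft

Direct-runoff ordinates (Q − Q_b): 0.00, 16.60, 73.50, 131.10, 116.10, 102.80, 91.00, 0.00 cfs.
ΣQ_DR = 531.1 cfs.
With Δt = 1.5 h = 5400 s, V = ΣQ_DR · Δt = 531.1 × 5400 = 2.87 × 10^6 ft³ = 65.8 acre-ft.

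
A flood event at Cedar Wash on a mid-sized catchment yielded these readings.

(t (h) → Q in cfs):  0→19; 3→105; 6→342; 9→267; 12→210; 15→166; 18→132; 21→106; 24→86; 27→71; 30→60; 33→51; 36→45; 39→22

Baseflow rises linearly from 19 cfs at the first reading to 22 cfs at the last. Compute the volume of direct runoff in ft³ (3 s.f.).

Direct-runoff ordinates (Q − Q_b): 0.00, 85.77, 322.54, 247.31, 190.08, 145.85, 111.62, 85.38, 65.15, 49.92, 38.69, 29.46, 23.23, 0.00 cfs.
ΣQ_DR = 1395 cfs.
With Δt = 3 h = 10800 s, V = ΣQ_DR · Δt = 1395 × 10800 = 1.51 × 10^7 ft³.

V ≈ 1.51 × 10^7 ft³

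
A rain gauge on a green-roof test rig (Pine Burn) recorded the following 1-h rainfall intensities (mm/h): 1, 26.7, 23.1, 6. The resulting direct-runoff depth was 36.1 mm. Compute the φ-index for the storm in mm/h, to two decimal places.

Only the 2 blocks with intensity above φ contribute runoff: 26.7, 23.1 mm/h.
Σ(I−φ)·Δt = d  ⇒  (26.7+23.1 − 2φ)·1 = 36.1
φ = (49.80 − 36.1/1) / 2 = 6.85 mm/h.

φ ≈ 6.85 mm/h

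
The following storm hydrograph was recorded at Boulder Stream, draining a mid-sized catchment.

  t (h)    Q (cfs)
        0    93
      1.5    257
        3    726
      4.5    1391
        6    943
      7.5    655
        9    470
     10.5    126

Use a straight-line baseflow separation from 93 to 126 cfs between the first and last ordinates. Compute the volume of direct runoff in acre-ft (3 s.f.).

Direct-runoff ordinates (Q − Q_b): 0.00, 159.29, 623.57, 1283.86, 831.14, 538.43, 348.71, 0.00 cfs.
ΣQ_DR = 3785 cfs.
With Δt = 1.5 h = 5400 s, V = ΣQ_DR · Δt = 3785 × 5400 = 2.04 × 10^7 ft³ = 469 acre-ft.

V ≈ 469 acre-ft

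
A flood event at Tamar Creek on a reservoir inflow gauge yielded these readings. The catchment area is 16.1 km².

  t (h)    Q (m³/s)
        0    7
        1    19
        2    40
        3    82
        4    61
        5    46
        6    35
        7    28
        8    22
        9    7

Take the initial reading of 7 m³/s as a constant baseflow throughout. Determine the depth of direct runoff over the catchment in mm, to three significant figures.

Direct runoff: 0.0, 12.0, 33.0, 75.0, 54.0, 39.0, 28.0, 21.0, 15.0, 0.0 m³/s; ΣQ_DR = 277.0 m³/s.
V = ΣQ_DR · Δt = 277.0 × 3600 s = 9.972 × 10^5 m³.
Over A = 16.1 km², depth = V / A = 61.9 mm.

d ≈ 61.9 mm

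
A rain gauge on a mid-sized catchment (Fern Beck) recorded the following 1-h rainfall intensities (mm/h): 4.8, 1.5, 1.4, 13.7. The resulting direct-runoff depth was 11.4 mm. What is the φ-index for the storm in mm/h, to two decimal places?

Only the 2 blocks with intensity above φ contribute runoff: 4.8, 13.7 mm/h.
Σ(I−φ)·Δt = d  ⇒  (4.8+13.7 − 2φ)·1 = 11.4
φ = (18.50 − 11.4/1) / 2 = 3.55 mm/h.

φ ≈ 3.55 mm/h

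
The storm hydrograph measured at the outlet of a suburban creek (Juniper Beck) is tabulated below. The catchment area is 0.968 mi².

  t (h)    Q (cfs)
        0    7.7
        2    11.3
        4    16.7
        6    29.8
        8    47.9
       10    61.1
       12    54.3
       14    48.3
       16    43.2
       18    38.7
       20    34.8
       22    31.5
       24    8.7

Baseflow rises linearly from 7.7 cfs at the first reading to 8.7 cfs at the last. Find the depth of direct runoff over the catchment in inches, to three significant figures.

d ≈ 1.05 in

Direct runoff: 0.00, 3.52, 8.83, 21.85, 39.87, 52.98, 46.10, 40.02, 34.83, 30.25, 26.27, 22.88, 0.00 cfs; ΣQ_DR = 327.4 cfs.
V = ΣQ_DR · Δt = 327.4 × 7200 s = 2.357 × 10^6 ft³.
Over A = 0.968 mi², depth = V / A = 1.05 in.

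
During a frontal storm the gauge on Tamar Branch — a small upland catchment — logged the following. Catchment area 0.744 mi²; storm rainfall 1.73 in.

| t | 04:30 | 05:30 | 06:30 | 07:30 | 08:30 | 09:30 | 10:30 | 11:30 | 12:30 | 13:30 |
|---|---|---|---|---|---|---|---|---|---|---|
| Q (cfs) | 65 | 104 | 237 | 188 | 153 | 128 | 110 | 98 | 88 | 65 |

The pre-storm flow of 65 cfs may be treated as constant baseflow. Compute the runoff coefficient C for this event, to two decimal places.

C ≈ 0.71

ΣQ_DR = 586.0 cfs; V = ΣQ_DR·Δt = 2.110 × 10^6 ft³.
Runoff depth d = V / A = 1.221 in.
C = d / P = 1.221 / 1.73 = 0.71.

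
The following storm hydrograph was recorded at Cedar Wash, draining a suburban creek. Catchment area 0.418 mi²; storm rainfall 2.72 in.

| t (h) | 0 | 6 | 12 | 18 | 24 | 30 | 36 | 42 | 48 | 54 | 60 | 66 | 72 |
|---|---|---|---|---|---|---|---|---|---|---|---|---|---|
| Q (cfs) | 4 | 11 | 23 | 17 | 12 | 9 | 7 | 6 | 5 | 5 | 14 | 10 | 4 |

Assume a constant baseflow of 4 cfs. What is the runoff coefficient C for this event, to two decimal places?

C ≈ 0.61

ΣQ_DR = 75.00 cfs; V = ΣQ_DR·Δt = 1.620 × 10^6 ft³.
Runoff depth d = V / A = 1.668 in.
C = d / P = 1.668 / 2.72 = 0.61.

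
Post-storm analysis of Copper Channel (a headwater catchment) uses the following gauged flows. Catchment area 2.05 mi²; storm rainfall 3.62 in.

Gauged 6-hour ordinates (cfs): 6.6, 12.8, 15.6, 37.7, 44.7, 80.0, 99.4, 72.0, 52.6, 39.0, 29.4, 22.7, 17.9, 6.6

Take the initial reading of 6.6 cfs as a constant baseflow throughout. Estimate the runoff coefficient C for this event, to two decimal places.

C ≈ 0.56

ΣQ_DR = 444.6 cfs; V = ΣQ_DR·Δt = 9.603 × 10^6 ft³.
Runoff depth d = V / A = 2.016 in.
C = d / P = 2.016 / 3.62 = 0.56.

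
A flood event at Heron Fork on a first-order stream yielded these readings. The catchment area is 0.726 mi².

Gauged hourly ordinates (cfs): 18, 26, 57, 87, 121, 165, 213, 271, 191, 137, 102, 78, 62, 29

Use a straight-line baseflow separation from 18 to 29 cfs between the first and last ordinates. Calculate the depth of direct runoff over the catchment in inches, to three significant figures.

d ≈ 2.62 in

Direct runoff: 0.00, 7.15, 37.31, 66.46, 99.62, 142.77, 189.92, 247.08, 166.23, 111.38, 75.54, 50.69, 33.85, 0.00 cfs; ΣQ_DR = 1228 cfs.
V = ΣQ_DR · Δt = 1228 × 3600 s = 4.421 × 10^6 ft³.
Over A = 0.726 mi², depth = V / A = 2.62 in.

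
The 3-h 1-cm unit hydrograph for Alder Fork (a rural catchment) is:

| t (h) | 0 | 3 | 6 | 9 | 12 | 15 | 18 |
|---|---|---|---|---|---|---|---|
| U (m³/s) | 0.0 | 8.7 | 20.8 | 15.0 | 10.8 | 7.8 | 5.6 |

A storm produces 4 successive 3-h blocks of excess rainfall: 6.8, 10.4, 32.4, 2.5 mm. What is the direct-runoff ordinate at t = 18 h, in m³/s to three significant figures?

Q ≈ 50.7 m³/s

By discrete convolution, Q_j = Σ (P_i / 10 mm) · U_{j−i}.
At t = 18 h (j=6): Q = (6.8/10)·5.6 + (10.4/10)·7.8 + (32.4/10)·10.8 + (2.5/10)·15.0 = 50.7 m³/s.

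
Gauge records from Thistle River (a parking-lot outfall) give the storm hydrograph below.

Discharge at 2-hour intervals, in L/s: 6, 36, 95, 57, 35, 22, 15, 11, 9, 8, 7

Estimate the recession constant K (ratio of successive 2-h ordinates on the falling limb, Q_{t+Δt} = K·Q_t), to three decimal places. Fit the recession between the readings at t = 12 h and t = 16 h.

Using the recession-limb readings at t = 12 h and t = 16 h: Q falls from 15 to 9 L/s over 2 intervals.
K = (Q₂/Q₁)^(1/2) = (9/15)^(1/2) = 0.775.

K ≈ 0.775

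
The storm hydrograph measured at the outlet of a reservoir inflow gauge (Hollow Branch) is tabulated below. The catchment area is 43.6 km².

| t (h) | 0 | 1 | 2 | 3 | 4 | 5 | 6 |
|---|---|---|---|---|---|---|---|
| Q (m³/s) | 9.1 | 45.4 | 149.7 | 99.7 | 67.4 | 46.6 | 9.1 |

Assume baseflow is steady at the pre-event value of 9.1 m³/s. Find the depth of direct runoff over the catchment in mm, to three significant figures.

d ≈ 30.0 mm

Direct runoff: 0.0, 36.3, 140.6, 90.6, 58.3, 37.5, 0.0 m³/s; ΣQ_DR = 363.3 m³/s.
V = ΣQ_DR · Δt = 363.3 × 3600 s = 1.308 × 10^6 m³.
Over A = 43.6 km², depth = V / A = 30.0 mm.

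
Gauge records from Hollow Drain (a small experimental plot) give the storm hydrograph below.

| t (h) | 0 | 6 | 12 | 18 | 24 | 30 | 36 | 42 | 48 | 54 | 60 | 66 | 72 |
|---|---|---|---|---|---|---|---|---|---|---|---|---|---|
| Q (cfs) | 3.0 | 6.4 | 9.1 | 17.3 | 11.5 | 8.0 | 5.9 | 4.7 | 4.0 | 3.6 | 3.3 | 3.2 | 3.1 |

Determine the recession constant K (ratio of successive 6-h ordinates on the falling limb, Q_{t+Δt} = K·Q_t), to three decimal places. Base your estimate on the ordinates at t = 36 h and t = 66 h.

Using the recession-limb readings at t = 36 h and t = 66 h: Q falls from 5.9 to 3.2 cfs over 5 intervals.
K = (Q₂/Q₁)^(1/5) = (3.2/5.9)^(1/5) = 0.885.

K ≈ 0.885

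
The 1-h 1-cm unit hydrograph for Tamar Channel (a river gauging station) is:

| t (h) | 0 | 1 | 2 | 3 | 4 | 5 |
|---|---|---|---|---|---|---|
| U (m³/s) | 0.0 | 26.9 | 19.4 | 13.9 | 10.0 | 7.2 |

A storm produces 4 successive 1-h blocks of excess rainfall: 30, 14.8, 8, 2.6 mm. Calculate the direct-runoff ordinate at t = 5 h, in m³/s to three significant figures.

Q ≈ 52.6 m³/s

By discrete convolution, Q_j = Σ (P_i / 10 mm) · U_{j−i}.
At t = 5 h (j=5): Q = (30/10)·7.2 + (14.8/10)·10.0 + (8/10)·13.9 + (2.6/10)·19.4 = 52.6 m³/s.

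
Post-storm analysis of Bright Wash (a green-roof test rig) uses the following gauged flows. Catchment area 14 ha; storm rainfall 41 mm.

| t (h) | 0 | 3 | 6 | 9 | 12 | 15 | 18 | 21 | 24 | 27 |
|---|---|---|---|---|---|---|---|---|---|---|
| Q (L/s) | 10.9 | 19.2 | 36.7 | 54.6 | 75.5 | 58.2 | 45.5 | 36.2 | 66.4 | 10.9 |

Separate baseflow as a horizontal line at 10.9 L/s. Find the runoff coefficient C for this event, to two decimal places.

C ≈ 0.57

ΣQ_DR = 305.1 L/s; V = ΣQ_DR·Δt = 3.295 × 10^6 L.
Runoff depth d = V / A = 23.54 mm.
C = d / P = 23.54 / 41 = 0.57.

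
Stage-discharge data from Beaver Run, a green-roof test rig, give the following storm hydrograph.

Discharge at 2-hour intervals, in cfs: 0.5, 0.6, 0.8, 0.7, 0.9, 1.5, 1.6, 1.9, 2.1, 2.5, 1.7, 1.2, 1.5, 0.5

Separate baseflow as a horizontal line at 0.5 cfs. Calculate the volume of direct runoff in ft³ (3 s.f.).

Direct-runoff ordinates (Q − Q_b): 0.0, 0.1, 0.3, 0.2, 0.4, 1.0, 1.1, 1.4, 1.6, 2.0, 1.2, 0.7, 1.0, 0.0 cfs.
ΣQ_DR = 11.00 cfs.
With Δt = 2 h = 7200 s, V = ΣQ_DR · Δt = 11.00 × 7200 = 79200 ft³.

V ≈ 79200 ft³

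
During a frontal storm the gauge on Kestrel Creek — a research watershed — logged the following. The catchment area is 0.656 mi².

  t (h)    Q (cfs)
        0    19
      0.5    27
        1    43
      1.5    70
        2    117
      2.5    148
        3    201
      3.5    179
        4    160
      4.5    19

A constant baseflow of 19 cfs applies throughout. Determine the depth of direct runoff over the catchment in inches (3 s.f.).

Direct runoff: 0.0, 8.0, 24.0, 51.0, 98.0, 129.0, 182.0, 160.0, 141.0, 0.0 cfs; ΣQ_DR = 793.0 cfs.
V = ΣQ_DR · Δt = 793.0 × 1800 s = 1.427 × 10^6 ft³.
Over A = 0.656 mi², depth = V / A = 0.937 in.

d ≈ 0.937 in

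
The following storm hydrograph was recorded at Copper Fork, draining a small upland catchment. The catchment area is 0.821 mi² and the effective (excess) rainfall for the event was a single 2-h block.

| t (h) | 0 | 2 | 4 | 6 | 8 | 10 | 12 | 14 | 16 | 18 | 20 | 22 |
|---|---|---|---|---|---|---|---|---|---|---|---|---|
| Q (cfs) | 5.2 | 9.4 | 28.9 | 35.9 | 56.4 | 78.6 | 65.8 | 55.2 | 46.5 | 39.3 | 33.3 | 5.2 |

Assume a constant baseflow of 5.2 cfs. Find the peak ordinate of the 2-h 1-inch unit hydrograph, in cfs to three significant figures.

Direct runoff: 0.0, 4.2, 23.7, 30.7, 51.2, 73.4, 60.6, 50.0, 41.3, 34.1, 28.1, 0.0 cfs; ΣQ_DR = 397.3 cfs, peak = 73.4 cfs.
Runoff depth d = ΣQ_DR·Δt / A = 397.3 × 7200 / (0.821 mi²) = 1.500 in.
The 1-inch UH is the DRH scaled by (1 in)/d, so U_p = 73.4 × 1/1.500 = 48.9 cfs.

U_p ≈ 48.9 cfs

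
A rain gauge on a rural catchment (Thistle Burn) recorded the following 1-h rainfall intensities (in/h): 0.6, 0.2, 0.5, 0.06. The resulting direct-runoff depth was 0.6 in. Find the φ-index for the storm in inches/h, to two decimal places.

Only the 2 blocks with intensity above φ contribute runoff: 0.6, 0.5 in/h.
Σ(I−φ)·Δt = d  ⇒  (0.6+0.5 − 2φ)·1 = 0.6
φ = (1.100 − 0.6/1) / 2 = 0.25 in/h.

φ ≈ 0.25 in/h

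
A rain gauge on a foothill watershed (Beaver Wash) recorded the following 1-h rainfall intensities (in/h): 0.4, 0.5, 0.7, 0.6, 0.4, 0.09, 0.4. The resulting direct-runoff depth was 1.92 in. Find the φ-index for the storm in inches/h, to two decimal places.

φ ≈ 0.18 in/h

Only the 6 blocks with intensity above φ contribute runoff: 0.4, 0.5, 0.7, 0.6, 0.4, 0.4 in/h.
Σ(I−φ)·Δt = d  ⇒  (0.4+0.5+0.7+0.6+0.4+0.4 − 6φ)·1 = 1.92
φ = (3.000 − 1.92/1) / 6 = 0.18 in/h.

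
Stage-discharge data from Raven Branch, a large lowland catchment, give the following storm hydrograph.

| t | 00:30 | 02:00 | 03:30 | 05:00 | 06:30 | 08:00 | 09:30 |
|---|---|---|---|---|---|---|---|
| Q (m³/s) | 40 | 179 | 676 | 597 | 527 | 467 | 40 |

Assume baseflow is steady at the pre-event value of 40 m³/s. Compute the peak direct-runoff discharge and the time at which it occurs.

Q_p = 636.0 m³/s at t = 03:30

Subtracting baseflow gives direct-runoff ordinates: 0.0, 139.0, 636.0, 557.0, 487.0, 427.0, 0.0 m³/s.
The maximum is 636.0 m³/s, occurring at the reading for t = 03:30.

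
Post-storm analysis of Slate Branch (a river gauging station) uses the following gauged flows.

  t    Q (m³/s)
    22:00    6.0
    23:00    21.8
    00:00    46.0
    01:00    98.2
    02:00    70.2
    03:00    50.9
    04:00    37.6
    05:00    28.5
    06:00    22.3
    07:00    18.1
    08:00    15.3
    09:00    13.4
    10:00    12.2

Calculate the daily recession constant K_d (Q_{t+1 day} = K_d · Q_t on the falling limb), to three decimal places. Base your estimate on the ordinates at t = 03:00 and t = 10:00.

K_d ≈ 0.007

Between t = 03:00 and t = 10:00 the flow falls from 50.9 to 12.2 m³/s over 7×1 h = 7 h.
Per-interval ratio K = (12.2/50.9)^(1/7) = 0.8154; K_d = K^(24/1) = 0.007.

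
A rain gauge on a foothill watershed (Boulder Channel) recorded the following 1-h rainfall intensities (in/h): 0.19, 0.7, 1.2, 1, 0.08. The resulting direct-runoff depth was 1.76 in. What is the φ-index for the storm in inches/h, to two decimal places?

φ ≈ 0.38 in/h

Only the 3 blocks with intensity above φ contribute runoff: 0.7, 1.2, 1 in/h.
Σ(I−φ)·Δt = d  ⇒  (0.7+1.2+1 − 3φ)·1 = 1.76
φ = (2.900 − 1.76/1) / 3 = 0.38 in/h.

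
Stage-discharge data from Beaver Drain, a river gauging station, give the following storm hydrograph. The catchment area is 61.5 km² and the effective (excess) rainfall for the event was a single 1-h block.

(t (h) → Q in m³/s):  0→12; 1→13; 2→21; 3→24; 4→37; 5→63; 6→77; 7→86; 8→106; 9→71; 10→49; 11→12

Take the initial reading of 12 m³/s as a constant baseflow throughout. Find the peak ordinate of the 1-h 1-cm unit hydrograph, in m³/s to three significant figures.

U_p ≈ 37.6 m³/s

Direct runoff: 0.0, 1.0, 9.0, 12.0, 25.0, 51.0, 65.0, 74.0, 94.0, 59.0, 37.0, 0.0 m³/s; ΣQ_DR = 427.0 m³/s, peak = 94.0 m³/s.
Runoff depth d = ΣQ_DR·Δt / A = 427.0 × 3600 / (61.5 km²) = 25.00 mm.
The 1-cm UH is the DRH scaled by (10 mm)/d, so U_p = 94.0 × 10/25.00 = 37.6 m³/s.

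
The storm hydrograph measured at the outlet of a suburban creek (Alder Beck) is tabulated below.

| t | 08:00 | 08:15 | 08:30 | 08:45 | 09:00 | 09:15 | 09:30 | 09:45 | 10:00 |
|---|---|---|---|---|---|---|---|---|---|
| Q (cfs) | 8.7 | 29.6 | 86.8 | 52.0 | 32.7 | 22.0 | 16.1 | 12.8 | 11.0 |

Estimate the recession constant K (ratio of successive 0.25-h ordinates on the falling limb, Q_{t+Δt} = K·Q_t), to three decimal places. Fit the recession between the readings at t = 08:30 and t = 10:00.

Using the recession-limb readings at t = 08:30 and t = 10:00: Q falls from 86.8 to 11.0 cfs over 6 intervals.
K = (Q₂/Q₁)^(1/6) = (11.0/86.8)^(1/6) = 0.709.

K ≈ 0.709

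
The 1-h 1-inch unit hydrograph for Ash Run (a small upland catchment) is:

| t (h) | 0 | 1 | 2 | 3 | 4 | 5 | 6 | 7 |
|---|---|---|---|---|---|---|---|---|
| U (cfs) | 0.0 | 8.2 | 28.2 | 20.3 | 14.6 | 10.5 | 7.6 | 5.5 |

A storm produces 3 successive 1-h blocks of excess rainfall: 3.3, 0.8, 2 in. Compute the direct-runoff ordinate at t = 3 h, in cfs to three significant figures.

Q ≈ 106 cfs

By discrete convolution, Q_j = Σ (P_i / 1 in) · U_{j−i}.
At t = 3 h (j=3): Q = (3.3/1)·20.3 + (0.8/1)·28.2 + (2/1)·8.2 = 106 cfs.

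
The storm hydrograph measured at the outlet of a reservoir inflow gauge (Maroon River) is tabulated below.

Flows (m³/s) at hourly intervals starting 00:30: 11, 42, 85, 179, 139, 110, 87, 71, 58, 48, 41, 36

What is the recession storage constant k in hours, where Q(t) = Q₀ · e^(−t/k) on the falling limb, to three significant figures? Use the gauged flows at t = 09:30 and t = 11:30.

k ≈ 6.95 h

On the falling limb, Q drops from 48 to 36 m³/s between t = 09:30 and t = 11:30 (Δt = 2 h).
k = −Δt / ln(Q₂/Q₁) = −2 / ln(36/48) = 6.95 h.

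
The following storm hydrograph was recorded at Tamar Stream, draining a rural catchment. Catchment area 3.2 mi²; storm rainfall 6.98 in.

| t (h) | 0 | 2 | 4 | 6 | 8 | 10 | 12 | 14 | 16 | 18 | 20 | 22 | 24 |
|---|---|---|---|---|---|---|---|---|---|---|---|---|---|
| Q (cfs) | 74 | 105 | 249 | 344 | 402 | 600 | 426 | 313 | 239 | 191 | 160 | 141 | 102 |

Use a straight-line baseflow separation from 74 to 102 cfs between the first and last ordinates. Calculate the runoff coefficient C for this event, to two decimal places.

ΣQ_DR = 2202 cfs; V = ΣQ_DR·Δt = 1.585 × 10^7 ft³.
Runoff depth d = V / A = 2.133 in.
C = d / P = 2.133 / 6.98 = 0.31.

C ≈ 0.31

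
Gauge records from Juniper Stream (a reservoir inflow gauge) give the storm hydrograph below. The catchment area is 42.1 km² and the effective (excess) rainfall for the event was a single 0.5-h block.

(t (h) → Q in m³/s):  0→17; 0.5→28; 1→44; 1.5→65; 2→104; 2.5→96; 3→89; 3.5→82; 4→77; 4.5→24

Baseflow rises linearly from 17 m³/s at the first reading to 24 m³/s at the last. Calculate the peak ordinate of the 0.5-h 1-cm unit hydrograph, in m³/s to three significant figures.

U_p ≈ 46.6 m³/s

Direct runoff: 0.00, 10.22, 25.44, 45.67, 83.89, 75.11, 67.33, 59.56, 53.78, 0.00 m³/s; ΣQ_DR = 421.0 m³/s, peak = 83.89 m³/s.
Runoff depth d = ΣQ_DR·Δt / A = 421.0 × 1800 / (42.1 km²) = 18.00 mm.
The 1-cm UH is the DRH scaled by (10 mm)/d, so U_p = 83.89 × 10/18.00 = 46.6 m³/s.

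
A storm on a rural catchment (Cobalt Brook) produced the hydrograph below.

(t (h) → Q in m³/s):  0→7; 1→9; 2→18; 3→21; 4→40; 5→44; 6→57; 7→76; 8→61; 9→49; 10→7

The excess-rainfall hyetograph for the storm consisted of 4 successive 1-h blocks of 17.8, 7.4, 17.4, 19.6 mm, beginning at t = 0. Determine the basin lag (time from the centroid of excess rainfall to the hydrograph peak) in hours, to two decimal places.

t_L ≈ 4.88 h

Centroid of excess rainfall: t_c = Σ P_i·t̄_i / ΣP_i = 2.1238 h (block centres at 0.5, 1.5, 2.5, 3.5 h).
Hydrograph peak occurs at t = 7 h, so basin lag t_L = 7 − 2.1238 = 4.88 h.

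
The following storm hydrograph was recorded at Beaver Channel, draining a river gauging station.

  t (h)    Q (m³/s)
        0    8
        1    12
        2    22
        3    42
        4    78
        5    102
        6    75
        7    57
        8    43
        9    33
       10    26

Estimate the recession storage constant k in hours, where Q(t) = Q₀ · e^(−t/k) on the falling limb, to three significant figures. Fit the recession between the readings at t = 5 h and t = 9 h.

On the falling limb, Q drops from 102 to 33 m³/s between t = 5 h and t = 9 h (Δt = 4 h).
k = −Δt / ln(Q₂/Q₁) = −4 / ln(33/102) = 3.54 h.

k ≈ 3.54 h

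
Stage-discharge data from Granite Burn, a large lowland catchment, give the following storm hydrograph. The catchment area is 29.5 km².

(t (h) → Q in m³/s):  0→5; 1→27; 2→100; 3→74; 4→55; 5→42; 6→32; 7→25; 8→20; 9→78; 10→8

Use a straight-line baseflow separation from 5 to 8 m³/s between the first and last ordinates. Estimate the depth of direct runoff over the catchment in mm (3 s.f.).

Direct runoff: 0.00, 21.70, 94.40, 68.10, 48.80, 35.50, 25.20, 17.90, 12.60, 70.30, 0.00 m³/s; ΣQ_DR = 394.5 m³/s.
V = ΣQ_DR · Δt = 394.5 × 3600 s = 1.420 × 10^6 m³.
Over A = 29.5 km², depth = V / A = 48.1 mm.

d ≈ 48.1 mm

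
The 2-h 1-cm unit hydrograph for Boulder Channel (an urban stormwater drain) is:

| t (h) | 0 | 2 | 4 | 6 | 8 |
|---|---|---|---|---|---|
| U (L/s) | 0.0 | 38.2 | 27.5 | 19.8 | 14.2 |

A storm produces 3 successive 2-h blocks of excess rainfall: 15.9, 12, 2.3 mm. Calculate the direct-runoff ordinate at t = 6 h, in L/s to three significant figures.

By discrete convolution, Q_j = Σ (P_i / 10 mm) · U_{j−i}.
At t = 6 h (j=3): Q = (15.9/10)·19.8 + (12/10)·27.5 + (2.3/10)·38.2 = 73.3 L/s.

Q ≈ 73.3 L/s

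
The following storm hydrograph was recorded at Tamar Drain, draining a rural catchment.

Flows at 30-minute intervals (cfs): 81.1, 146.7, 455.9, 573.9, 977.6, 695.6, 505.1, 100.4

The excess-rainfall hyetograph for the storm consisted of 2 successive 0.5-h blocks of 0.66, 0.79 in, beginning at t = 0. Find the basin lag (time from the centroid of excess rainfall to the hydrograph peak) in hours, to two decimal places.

t_L ≈ 1.48 h

Centroid of excess rainfall: t_c = Σ P_i·t̄_i / ΣP_i = 0.5224 h (block centres at 0.25, 0.75 h).
Hydrograph peak occurs at t = 2 h, so basin lag t_L = 2 − 0.5224 = 1.48 h.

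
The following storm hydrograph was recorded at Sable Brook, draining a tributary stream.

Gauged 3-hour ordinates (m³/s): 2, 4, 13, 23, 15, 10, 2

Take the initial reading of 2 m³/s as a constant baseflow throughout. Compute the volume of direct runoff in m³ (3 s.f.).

Direct-runoff ordinates (Q − Q_b): 0.0, 2.0, 11.0, 21.0, 13.0, 8.0, 0.0 m³/s.
ΣQ_DR = 55.00 m³/s.
With Δt = 3 h = 10800 s, V = ΣQ_DR · Δt = 55.00 × 10800 = 5.94 × 10^5 m³.

V ≈ 5.94 × 10^5 m³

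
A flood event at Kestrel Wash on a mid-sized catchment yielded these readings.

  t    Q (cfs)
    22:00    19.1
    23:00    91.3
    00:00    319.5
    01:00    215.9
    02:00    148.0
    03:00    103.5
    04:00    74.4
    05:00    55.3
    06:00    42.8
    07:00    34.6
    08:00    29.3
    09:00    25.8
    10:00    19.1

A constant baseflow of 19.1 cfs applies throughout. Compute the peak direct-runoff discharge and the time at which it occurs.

Subtracting baseflow gives direct-runoff ordinates: 0.0, 72.2, 300.4, 196.8, 128.9, 84.4, 55.3, 36.2, 23.7, 15.5, 10.2, 6.7, 0.0 cfs.
The maximum is 300.4 cfs, occurring at the reading for t = 00:00.

Q_p = 300.4 cfs at t = 00:00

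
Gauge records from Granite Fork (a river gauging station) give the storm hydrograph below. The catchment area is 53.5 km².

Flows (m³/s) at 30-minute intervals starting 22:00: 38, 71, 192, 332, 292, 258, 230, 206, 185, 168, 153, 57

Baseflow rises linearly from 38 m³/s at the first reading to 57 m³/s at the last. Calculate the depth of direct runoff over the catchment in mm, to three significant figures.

Direct runoff: 0.00, 31.27, 150.55, 288.82, 247.09, 211.36, 181.64, 155.91, 133.18, 114.45, 97.73, 0.00 m³/s; ΣQ_DR = 1612 m³/s.
V = ΣQ_DR · Δt = 1612 × 1800 s = 2.902 × 10^6 m³.
Over A = 53.5 km², depth = V / A = 54.2 mm.

d ≈ 54.2 mm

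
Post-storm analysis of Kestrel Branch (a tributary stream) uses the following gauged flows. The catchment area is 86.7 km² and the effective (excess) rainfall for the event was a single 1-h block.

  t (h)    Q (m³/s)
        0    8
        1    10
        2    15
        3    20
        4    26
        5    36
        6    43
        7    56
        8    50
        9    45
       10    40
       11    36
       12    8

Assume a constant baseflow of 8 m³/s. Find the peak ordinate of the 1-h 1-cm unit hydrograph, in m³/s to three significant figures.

Direct runoff: 0.0, 2.0, 7.0, 12.0, 18.0, 28.0, 35.0, 48.0, 42.0, 37.0, 32.0, 28.0, 0.0 m³/s; ΣQ_DR = 289.0 m³/s, peak = 48.0 m³/s.
Runoff depth d = ΣQ_DR·Δt / A = 289.0 × 3600 / (86.7 km²) = 12.00 mm.
The 1-cm UH is the DRH scaled by (10 mm)/d, so U_p = 48.0 × 10/12.00 = 40.0 m³/s.

U_p ≈ 40.0 m³/s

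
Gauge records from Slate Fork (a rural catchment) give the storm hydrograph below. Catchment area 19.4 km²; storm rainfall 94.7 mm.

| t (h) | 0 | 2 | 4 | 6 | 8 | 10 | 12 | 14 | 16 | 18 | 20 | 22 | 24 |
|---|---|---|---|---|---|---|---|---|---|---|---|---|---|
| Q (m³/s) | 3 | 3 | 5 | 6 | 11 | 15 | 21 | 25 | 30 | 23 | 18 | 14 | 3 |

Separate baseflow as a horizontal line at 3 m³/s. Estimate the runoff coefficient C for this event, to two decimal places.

ΣQ_DR = 138.0 m³/s; V = ΣQ_DR·Δt = 9.936 × 10^5 m³.
Runoff depth d = V / A = 51.22 mm.
C = d / P = 51.22 / 94.7 = 0.54.

C ≈ 0.54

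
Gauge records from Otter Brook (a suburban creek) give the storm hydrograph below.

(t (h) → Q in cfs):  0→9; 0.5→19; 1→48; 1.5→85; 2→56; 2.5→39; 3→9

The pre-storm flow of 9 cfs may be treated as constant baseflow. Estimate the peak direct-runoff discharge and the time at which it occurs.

Subtracting baseflow gives direct-runoff ordinates: 0.0, 10.0, 39.0, 76.0, 47.0, 30.0, 0.0 cfs.
The maximum is 76.0 cfs, occurring at the reading for t = 1.5 h.

Q_p = 76.0 cfs at t = 1.5 h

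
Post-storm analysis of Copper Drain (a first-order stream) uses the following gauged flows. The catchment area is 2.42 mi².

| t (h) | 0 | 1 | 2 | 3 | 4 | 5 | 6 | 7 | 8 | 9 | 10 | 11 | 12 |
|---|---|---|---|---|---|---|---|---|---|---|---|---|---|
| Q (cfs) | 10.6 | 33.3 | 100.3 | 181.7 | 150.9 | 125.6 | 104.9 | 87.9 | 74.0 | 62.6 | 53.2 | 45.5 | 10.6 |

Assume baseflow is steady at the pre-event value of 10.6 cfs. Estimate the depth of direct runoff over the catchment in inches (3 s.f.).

d ≈ 0.578 in

Direct runoff: 0.0, 22.7, 89.7, 171.1, 140.3, 115.0, 94.3, 77.3, 63.4, 52.0, 42.6, 34.9, 0.0 cfs; ΣQ_DR = 903.3 cfs.
V = ΣQ_DR · Δt = 903.3 × 3600 s = 3.252 × 10^6 ft³.
Over A = 2.42 mi², depth = V / A = 0.578 in.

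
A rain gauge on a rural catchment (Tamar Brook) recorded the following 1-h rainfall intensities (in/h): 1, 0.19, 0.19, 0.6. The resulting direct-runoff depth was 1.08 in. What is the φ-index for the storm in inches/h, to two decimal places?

Only the 2 blocks with intensity above φ contribute runoff: 1, 0.6 in/h.
Σ(I−φ)·Δt = d  ⇒  (1+0.6 − 2φ)·1 = 1.08
φ = (1.600 − 1.08/1) / 2 = 0.26 in/h.

φ ≈ 0.26 in/h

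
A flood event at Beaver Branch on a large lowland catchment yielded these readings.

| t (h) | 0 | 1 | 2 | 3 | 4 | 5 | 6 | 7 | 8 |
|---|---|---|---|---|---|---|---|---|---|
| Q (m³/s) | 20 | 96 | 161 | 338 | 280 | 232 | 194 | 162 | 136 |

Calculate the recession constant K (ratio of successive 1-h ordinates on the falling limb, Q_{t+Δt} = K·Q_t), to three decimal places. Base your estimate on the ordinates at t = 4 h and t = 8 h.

K ≈ 0.835

Using the recession-limb readings at t = 4 h and t = 8 h: Q falls from 280 to 136 m³/s over 4 intervals.
K = (Q₂/Q₁)^(1/4) = (136/280)^(1/4) = 0.835.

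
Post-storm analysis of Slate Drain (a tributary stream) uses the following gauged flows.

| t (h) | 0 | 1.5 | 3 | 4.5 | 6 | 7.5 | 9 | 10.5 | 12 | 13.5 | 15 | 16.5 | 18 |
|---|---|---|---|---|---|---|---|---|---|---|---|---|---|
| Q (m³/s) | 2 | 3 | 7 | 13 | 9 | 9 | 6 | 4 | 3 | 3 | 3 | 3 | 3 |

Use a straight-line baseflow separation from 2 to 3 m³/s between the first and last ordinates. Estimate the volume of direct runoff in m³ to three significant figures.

Direct-runoff ordinates (Q − Q_b): 0.00, 0.92, 4.83, 10.75, 6.67, 6.58, 3.50, 1.42, 0.33, 0.25, 0.17, 0.08, 0.00 m³/s.
ΣQ_DR = 35.50 m³/s.
With Δt = 1.5 h = 5400 s, V = ΣQ_DR · Δt = 35.50 × 5400 = 1.92 × 10^5 m³.

V ≈ 1.92 × 10^5 m³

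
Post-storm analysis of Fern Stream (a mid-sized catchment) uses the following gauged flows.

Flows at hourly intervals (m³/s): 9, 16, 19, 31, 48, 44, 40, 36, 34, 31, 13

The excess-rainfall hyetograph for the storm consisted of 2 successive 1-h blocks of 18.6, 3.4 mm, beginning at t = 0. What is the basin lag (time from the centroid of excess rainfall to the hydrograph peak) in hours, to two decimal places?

t_L ≈ 3.35 h

Centroid of excess rainfall: t_c = Σ P_i·t̄_i / ΣP_i = 0.6545 h (block centres at 0.5, 1.5 h).
Hydrograph peak occurs at t = 4 h, so basin lag t_L = 4 − 0.6545 = 3.35 h.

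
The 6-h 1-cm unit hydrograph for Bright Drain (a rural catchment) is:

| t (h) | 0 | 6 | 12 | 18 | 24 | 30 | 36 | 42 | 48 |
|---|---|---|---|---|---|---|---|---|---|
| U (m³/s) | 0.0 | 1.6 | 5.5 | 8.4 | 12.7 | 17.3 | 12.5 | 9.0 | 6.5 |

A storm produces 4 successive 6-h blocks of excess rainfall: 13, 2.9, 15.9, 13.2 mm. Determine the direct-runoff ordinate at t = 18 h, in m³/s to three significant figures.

Q ≈ 15.1 m³/s

By discrete convolution, Q_j = Σ (P_i / 10 mm) · U_{j−i}.
At t = 18 h (j=3): Q = (13/10)·8.4 + (2.9/10)·5.5 + (15.9/10)·1.6 + (13.2/10)·0.0 = 15.1 m³/s.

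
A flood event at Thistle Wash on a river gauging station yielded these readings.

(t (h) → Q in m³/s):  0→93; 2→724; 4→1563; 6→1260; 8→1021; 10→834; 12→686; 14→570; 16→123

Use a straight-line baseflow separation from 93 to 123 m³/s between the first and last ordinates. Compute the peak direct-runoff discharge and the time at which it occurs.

Subtracting baseflow gives direct-runoff ordinates: 0.00, 627.25, 1462.50, 1155.75, 913.00, 722.25, 570.50, 450.75, 0.00 m³/s.
The maximum is 1462.50 m³/s, occurring at the reading for t = 4 h.

Q_p = 1462.50 m³/s at t = 4 h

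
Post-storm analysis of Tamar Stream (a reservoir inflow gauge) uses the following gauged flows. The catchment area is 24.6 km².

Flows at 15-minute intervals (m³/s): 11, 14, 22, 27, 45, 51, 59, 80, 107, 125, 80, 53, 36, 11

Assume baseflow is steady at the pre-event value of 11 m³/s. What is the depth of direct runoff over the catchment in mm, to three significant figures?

d ≈ 20.7 mm

Direct runoff: 0.0, 3.0, 11.0, 16.0, 34.0, 40.0, 48.0, 69.0, 96.0, 114.0, 69.0, 42.0, 25.0, 0.0 m³/s; ΣQ_DR = 567.0 m³/s.
V = ΣQ_DR · Δt = 567.0 × 900 s = 5.103 × 10^5 m³.
Over A = 24.6 km², depth = V / A = 20.7 mm.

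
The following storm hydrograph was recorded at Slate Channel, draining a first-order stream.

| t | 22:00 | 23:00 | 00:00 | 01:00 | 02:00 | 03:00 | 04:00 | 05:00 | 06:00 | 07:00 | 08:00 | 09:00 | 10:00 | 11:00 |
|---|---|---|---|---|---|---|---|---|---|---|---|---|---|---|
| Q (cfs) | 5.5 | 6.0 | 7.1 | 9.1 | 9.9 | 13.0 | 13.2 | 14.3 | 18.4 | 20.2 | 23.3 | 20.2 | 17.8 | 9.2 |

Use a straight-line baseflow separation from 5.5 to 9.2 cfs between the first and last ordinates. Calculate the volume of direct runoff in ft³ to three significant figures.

V ≈ 3.03 × 10^5 ft³

Direct-runoff ordinates (Q − Q_b): 0.00, 0.22, 1.03, 2.75, 3.26, 6.08, 5.99, 6.81, 10.62, 12.14, 14.95, 11.57, 8.88, 0.00 cfs.
ΣQ_DR = 84.30 cfs.
With Δt = 1 h = 3600 s, V = ΣQ_DR · Δt = 84.30 × 3600 = 3.03 × 10^5 ft³.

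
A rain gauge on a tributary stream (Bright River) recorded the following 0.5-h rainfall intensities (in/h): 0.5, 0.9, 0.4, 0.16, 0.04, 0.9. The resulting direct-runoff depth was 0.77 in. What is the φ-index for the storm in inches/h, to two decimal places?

Only the 4 blocks with intensity above φ contribute runoff: 0.5, 0.9, 0.4, 0.9 in/h.
Σ(I−φ)·Δt = d  ⇒  (0.5+0.9+0.4+0.9 − 4φ)·0.5 = 0.77
φ = (2.700 − 0.77/0.5) / 4 = 0.29 in/h.

φ ≈ 0.29 in/h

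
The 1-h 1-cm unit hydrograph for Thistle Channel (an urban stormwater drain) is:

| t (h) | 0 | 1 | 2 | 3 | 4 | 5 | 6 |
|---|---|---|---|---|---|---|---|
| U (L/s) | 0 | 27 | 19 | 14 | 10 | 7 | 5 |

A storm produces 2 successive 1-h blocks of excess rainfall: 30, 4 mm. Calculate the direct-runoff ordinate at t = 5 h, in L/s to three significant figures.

By discrete convolution, Q_j = Σ (P_i / 10 mm) · U_{j−i}.
At t = 5 h (j=5): Q = (30/10)·7 + (4/10)·10 = 25.0 L/s.

Q ≈ 25.0 L/s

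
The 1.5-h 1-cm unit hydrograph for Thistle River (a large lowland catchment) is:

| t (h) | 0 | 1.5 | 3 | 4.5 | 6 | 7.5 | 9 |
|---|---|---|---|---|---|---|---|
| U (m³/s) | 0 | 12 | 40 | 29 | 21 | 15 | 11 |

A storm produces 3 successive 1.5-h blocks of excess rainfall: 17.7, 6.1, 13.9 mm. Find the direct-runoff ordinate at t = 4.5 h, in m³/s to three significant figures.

By discrete convolution, Q_j = Σ (P_i / 10 mm) · U_{j−i}.
At t = 4.5 h (j=3): Q = (17.7/10)·29 + (6.1/10)·40 + (13.9/10)·12 = 92.4 m³/s.

Q ≈ 92.4 m³/s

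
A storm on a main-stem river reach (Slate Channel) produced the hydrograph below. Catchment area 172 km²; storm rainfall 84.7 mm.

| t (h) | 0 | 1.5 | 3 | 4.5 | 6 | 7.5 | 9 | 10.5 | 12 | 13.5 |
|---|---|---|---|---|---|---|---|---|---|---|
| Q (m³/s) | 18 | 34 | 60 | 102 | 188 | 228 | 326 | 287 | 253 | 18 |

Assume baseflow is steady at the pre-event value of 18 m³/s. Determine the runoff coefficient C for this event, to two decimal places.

ΣQ_DR = 1334 m³/s; V = ΣQ_DR·Δt = 7.204 × 10^6 m³.
Runoff depth d = V / A = 41.88 mm.
C = d / P = 41.88 / 84.7 = 0.49.

C ≈ 0.49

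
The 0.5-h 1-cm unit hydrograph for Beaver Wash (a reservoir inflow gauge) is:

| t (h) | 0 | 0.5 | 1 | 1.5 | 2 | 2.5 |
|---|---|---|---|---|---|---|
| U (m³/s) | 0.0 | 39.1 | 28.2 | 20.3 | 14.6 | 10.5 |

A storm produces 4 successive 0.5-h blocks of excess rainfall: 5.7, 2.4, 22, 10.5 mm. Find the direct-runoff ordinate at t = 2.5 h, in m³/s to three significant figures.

Q ≈ 83.8 m³/s

By discrete convolution, Q_j = Σ (P_i / 10 mm) · U_{j−i}.
At t = 2.5 h (j=5): Q = (5.7/10)·10.5 + (2.4/10)·14.6 + (22/10)·20.3 + (10.5/10)·28.2 = 83.8 m³/s.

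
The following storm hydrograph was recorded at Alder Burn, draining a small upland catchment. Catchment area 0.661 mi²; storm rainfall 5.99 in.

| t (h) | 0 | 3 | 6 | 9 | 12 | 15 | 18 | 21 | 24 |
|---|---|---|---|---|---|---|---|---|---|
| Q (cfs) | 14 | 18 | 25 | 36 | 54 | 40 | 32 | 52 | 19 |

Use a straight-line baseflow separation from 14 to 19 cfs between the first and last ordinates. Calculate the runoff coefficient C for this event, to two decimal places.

ΣQ_DR = 141.5 cfs; V = ΣQ_DR·Δt = 1.528 × 10^6 ft³.
Runoff depth d = V / A = 0.9952 in.
C = d / P = 0.9952 / 5.99 = 0.17.

C ≈ 0.17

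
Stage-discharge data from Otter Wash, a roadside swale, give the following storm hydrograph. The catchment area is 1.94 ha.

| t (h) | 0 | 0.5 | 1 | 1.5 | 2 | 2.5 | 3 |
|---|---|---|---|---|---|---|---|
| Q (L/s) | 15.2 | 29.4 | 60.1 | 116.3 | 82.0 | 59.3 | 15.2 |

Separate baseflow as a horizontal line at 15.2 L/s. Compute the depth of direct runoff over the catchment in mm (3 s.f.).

Direct runoff: 0.0, 14.2, 44.9, 101.1, 66.8, 44.1, 0.0 L/s; ΣQ_DR = 271.1 L/s.
V = ΣQ_DR · Δt = 271.1 × 1800 s = 4.880 × 10^5 L.
Over A = 1.94 ha, depth = V / A = 25.2 mm.

d ≈ 25.2 mm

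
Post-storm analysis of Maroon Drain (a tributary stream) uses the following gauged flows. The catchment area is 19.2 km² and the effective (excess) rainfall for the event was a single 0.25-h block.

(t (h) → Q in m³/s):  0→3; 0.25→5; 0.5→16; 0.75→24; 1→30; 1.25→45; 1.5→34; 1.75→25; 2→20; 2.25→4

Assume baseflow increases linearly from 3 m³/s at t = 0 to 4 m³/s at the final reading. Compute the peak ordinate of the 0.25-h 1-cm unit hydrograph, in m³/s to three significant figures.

Direct runoff: 0.00, 1.89, 12.78, 20.67, 26.56, 41.44, 30.33, 21.22, 16.11, 0.00 m³/s; ΣQ_DR = 171.0 m³/s, peak = 41.44 m³/s.
Runoff depth d = ΣQ_DR·Δt / A = 171.0 × 900 / (19.2 km²) = 8.016 mm.
The 1-cm UH is the DRH scaled by (10 mm)/d, so U_p = 41.44 × 10/8.016 = 51.7 m³/s.

U_p ≈ 51.7 m³/s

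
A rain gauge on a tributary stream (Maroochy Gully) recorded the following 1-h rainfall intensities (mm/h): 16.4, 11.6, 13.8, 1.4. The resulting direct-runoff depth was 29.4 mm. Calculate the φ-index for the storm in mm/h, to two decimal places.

φ ≈ 4.13 mm/h

Only the 3 blocks with intensity above φ contribute runoff: 16.4, 11.6, 13.8 mm/h.
Σ(I−φ)·Δt = d  ⇒  (16.4+11.6+13.8 − 3φ)·1 = 29.4
φ = (41.80 − 29.4/1) / 3 = 4.13 mm/h.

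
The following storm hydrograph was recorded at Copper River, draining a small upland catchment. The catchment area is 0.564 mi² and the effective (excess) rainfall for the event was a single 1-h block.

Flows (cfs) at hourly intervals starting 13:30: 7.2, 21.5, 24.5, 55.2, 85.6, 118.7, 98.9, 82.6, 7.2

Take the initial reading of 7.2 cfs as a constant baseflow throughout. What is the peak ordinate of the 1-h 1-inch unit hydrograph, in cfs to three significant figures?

U_p ≈ 93.0 cfs

Direct runoff: 0.0, 14.3, 17.3, 48.0, 78.4, 111.5, 91.7, 75.4, 0.0 cfs; ΣQ_DR = 436.6 cfs, peak = 111.5 cfs.
Runoff depth d = ΣQ_DR·Δt / A = 436.6 × 3600 / (0.564 mi²) = 1.200 in.
The 1-inch UH is the DRH scaled by (1 in)/d, so U_p = 111.5 × 1/1.200 = 93.0 cfs.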